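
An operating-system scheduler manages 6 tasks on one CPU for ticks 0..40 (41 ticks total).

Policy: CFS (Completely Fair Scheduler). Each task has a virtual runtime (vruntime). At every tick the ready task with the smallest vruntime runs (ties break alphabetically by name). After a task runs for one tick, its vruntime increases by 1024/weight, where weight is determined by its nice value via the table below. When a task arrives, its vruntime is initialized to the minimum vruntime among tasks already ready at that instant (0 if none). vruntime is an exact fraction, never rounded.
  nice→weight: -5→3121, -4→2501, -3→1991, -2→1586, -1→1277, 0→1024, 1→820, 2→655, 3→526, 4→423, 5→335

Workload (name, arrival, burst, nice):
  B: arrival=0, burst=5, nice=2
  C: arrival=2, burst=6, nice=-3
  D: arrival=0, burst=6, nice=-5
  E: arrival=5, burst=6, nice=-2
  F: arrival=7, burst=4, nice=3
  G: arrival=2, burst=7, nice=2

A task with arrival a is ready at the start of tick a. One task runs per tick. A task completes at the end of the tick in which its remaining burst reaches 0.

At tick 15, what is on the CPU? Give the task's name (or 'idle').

t=0: vr[B=0 D=0] → run B
t=1: vr[B=1024/655 D=0] → run D
t=2: vr[B=1024/655 C=1024/3121 D=1024/3121 G=1024/3121] → run C
t=3: vr[B=1024/655 C=5234688/6213911 D=1024/3121 G=1024/3121] → run D
t=4: vr[B=1024/655 C=5234688/6213911 D=2048/3121 G=1024/3121] → run G
t=5: vr[B=1024/655 C=5234688/6213911 D=2048/3121 E=2048/3121 G=3866624/2044255] → run D
t=6: vr[B=1024/655 C=5234688/6213911 D=3072/3121 E=2048/3121 G=3866624/2044255] → run E
t=7: vr[B=1024/655 C=5234688/6213911 D=3072/3121 E=3222016/2474953 F=5234688/6213911 G=3866624/2044255] → run C
t=8: vr[B=1024/655 C=8430592/6213911 D=3072/3121 E=3222016/2474953 F=5234688/6213911 G=3866624/2044255] → run F
t=9: vr[B=1024/655 C=8430592/6213911 D=3072/3121 E=3222016/2474953 F=4558245376/1634258593 G=3866624/2044255] → run D
t=10: vr[B=1024/655 C=8430592/6213911 D=4096/3121 E=3222016/2474953 F=4558245376/1634258593 G=3866624/2044255] → run E
t=11: vr[B=1024/655 C=8430592/6213911 D=4096/3121 E=4819968/2474953 F=4558245376/1634258593 G=3866624/2044255] → run D
t=12: vr[B=1024/655 C=8430592/6213911 D=5120/3121 E=4819968/2474953 F=4558245376/1634258593 G=3866624/2044255] → run C
t=13: vr[B=1024/655 C=11626496/6213911 D=5120/3121 E=4819968/2474953 F=4558245376/1634258593 G=3866624/2044255] → run B
t=14: vr[B=2048/655 C=11626496/6213911 D=5120/3121 E=4819968/2474953 F=4558245376/1634258593 G=3866624/2044255] → run D
t=15: vr[B=2048/655 C=11626496/6213911 E=4819968/2474953 F=4558245376/1634258593 G=3866624/2044255] → run C
t=16: vr[B=2048/655 C=14822400/6213911 E=4819968/2474953 F=4558245376/1634258593 G=3866624/2044255] → run G
t=17: vr[B=2048/655 C=14822400/6213911 E=4819968/2474953 F=4558245376/1634258593 G=7062528/2044255] → run E
t=18: vr[B=2048/655 C=14822400/6213911 E=6417920/2474953 F=4558245376/1634258593 G=7062528/2044255] → run C
t=19: vr[B=2048/655 C=18018304/6213911 E=6417920/2474953 F=4558245376/1634258593 G=7062528/2044255] → run E
t=20: vr[B=2048/655 C=18018304/6213911 E=8015872/2474953 F=4558245376/1634258593 G=7062528/2044255] → run F
t=21: vr[B=2048/655 C=18018304/6213911 E=8015872/2474953 F=7739767808/1634258593 G=7062528/2044255] → run C
t=22: vr[B=2048/655 E=8015872/2474953 F=7739767808/1634258593 G=7062528/2044255] → run B
t=23: vr[B=3072/655 E=8015872/2474953 F=7739767808/1634258593 G=7062528/2044255] → run E
t=24: vr[B=3072/655 E=9613824/2474953 F=7739767808/1634258593 G=7062528/2044255] → run G
t=25: vr[B=3072/655 E=9613824/2474953 F=7739767808/1634258593 G=10258432/2044255] → run E
t=26: vr[B=3072/655 F=7739767808/1634258593 G=10258432/2044255] → run B
t=27: vr[B=4096/655 F=7739767808/1634258593 G=10258432/2044255] → run F
t=28: vr[B=4096/655 F=10921290240/1634258593 G=10258432/2044255] → run G
t=29: vr[B=4096/655 F=10921290240/1634258593 G=13454336/2044255] → run B
t=30: vr[F=10921290240/1634258593 G=13454336/2044255] → run G
t=31: vr[F=10921290240/1634258593 G=3330048/408851] → run F
t=32: vr[G=3330048/408851] → run G
t=33: vr[G=19846144/2044255] → run G
t=34: (idle)
t=35: (idle)
t=36: (idle)
t=37: (idle)
t=38: (idle)
t=39: (idle)
t=40: (idle)

running at tick 15 = C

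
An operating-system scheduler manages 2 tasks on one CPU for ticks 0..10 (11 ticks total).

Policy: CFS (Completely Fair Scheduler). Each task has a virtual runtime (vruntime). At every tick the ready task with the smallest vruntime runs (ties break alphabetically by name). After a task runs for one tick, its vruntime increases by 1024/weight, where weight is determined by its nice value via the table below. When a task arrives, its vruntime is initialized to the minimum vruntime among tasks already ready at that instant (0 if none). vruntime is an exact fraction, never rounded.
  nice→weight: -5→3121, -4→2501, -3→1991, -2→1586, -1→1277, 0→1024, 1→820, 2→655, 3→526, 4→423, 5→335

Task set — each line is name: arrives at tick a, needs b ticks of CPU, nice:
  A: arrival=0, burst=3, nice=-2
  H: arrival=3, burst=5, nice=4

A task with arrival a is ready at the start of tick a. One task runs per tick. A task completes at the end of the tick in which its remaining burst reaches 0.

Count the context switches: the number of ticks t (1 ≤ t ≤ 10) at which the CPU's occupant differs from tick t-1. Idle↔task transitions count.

t=0: vr[A=0] → run A
t=1: vr[A=512/793] → run A
t=2: vr[A=1024/793] → run A
t=3: vr[H=0] → run H
t=4: vr[H=1024/423] → run H
t=5: vr[H=2048/423] → run H
t=6: vr[H=1024/141] → run H
t=7: vr[H=4096/423] → run H
t=8: (idle)
t=9: (idle)
t=10: (idle)

context switches = 2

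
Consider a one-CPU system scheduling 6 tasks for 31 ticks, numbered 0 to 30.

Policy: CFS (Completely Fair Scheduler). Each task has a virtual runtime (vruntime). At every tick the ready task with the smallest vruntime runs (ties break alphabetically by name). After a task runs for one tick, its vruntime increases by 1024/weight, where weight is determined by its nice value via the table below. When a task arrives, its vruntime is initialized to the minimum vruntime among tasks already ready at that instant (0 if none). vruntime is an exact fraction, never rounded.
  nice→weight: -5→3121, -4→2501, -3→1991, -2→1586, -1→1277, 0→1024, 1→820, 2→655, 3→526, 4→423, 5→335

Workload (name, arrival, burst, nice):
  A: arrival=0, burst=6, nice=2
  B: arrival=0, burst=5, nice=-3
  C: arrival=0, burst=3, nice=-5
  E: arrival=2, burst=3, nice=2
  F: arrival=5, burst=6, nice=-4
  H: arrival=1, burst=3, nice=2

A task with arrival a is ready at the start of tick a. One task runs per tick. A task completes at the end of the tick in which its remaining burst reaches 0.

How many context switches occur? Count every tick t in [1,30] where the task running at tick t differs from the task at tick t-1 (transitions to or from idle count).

context switches = 24

t=0: vr[A=0 B=0 C=0] → run A
t=1: vr[A=1024/655 B=0 C=0 H=0] → run B
t=2: vr[A=1024/655 B=1024/1991 C=0 E=0 H=0] → run C
t=3: vr[A=1024/655 B=1024/1991 C=1024/3121 E=0 H=0] → run E
t=4: vr[A=1024/655 B=1024/1991 C=1024/3121 E=1024/655 H=0] → run H
t=5: vr[A=1024/655 B=1024/1991 C=1024/3121 E=1024/655 F=1024/3121 H=1024/655] → run C
t=6: vr[A=1024/655 B=1024/1991 C=2048/3121 E=1024/655 F=1024/3121 H=1024/655] → run F
t=7: vr[A=1024/655 B=1024/1991 C=2048/3121 E=1024/655 F=5756928/7805621 H=1024/655] → run B
t=8: vr[A=1024/655 B=2048/1991 C=2048/3121 E=1024/655 F=5756928/7805621 H=1024/655] → run C
t=9: vr[A=1024/655 B=2048/1991 E=1024/655 F=5756928/7805621 H=1024/655] → run F
t=10: vr[A=1024/655 B=2048/1991 E=1024/655 F=8952832/7805621 H=1024/655] → run B
t=11: vr[A=1024/655 B=3072/1991 E=1024/655 F=8952832/7805621 H=1024/655] → run F
t=12: vr[A=1024/655 B=3072/1991 E=1024/655 F=12148736/7805621 H=1024/655] → run B
t=13: vr[A=1024/655 B=4096/1991 E=1024/655 F=12148736/7805621 H=1024/655] → run F
t=14: vr[A=1024/655 B=4096/1991 E=1024/655 F=15344640/7805621 H=1024/655] → run A
t=15: vr[A=2048/655 B=4096/1991 E=1024/655 F=15344640/7805621 H=1024/655] → run E
t=16: vr[A=2048/655 B=4096/1991 E=2048/655 F=15344640/7805621 H=1024/655] → run H
t=17: vr[A=2048/655 B=4096/1991 E=2048/655 F=15344640/7805621 H=2048/655] → run F
t=18: vr[A=2048/655 B=4096/1991 E=2048/655 F=18540544/7805621 H=2048/655] → run B
t=19: vr[A=2048/655 E=2048/655 F=18540544/7805621 H=2048/655] → run F
t=20: vr[A=2048/655 E=2048/655 H=2048/655] → run A
t=21: vr[A=3072/655 E=2048/655 H=2048/655] → run E
t=22: vr[A=3072/655 H=2048/655] → run H
t=23: vr[A=3072/655] → run A
t=24: vr[A=4096/655] → run A
t=25: vr[A=1024/131] → run A
t=26: (idle)
t=27: (idle)
t=28: (idle)
t=29: (idle)
t=30: (idle)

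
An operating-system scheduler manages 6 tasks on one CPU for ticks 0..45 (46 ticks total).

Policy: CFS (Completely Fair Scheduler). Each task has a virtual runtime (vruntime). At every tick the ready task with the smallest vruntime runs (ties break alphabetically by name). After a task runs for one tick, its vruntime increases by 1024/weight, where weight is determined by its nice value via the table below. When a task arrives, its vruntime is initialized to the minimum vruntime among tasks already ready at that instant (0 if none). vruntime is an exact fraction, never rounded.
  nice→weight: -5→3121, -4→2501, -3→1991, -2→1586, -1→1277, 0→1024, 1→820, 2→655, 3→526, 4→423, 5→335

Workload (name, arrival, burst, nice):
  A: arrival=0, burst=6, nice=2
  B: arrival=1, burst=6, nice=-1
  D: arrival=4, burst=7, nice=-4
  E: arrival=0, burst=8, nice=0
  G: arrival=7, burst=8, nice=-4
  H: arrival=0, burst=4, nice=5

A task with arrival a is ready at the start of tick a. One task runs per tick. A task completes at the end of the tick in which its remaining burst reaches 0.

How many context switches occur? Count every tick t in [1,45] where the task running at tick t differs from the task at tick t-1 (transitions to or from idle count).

t=0: vr[A=0 E=0 H=0] → run A
t=1: vr[A=1024/655 B=0 E=0 H=0] → run B
t=2: vr[A=1024/655 B=1024/1277 E=0 H=0] → run E
t=3: vr[A=1024/655 B=1024/1277 E=1 H=0] → run H
t=4: vr[A=1024/655 B=1024/1277 D=1024/1277 E=1 H=1024/335] → run B
t=5: vr[A=1024/655 B=2048/1277 D=1024/1277 E=1 H=1024/335] → run D
t=6: vr[A=1024/655 B=2048/1277 D=3868672/3193777 E=1 H=1024/335] → run E
t=7: vr[A=1024/655 B=2048/1277 D=3868672/3193777 E=2 G=3868672/3193777 H=1024/335] → run D
t=8: vr[A=1024/655 B=2048/1277 D=5176320/3193777 E=2 G=3868672/3193777 H=1024/335] → run G
t=9: vr[A=1024/655 B=2048/1277 D=5176320/3193777 E=2 G=5176320/3193777 H=1024/335] → run A
t=10: vr[A=2048/655 B=2048/1277 D=5176320/3193777 E=2 G=5176320/3193777 H=1024/335] → run B
t=11: vr[A=2048/655 B=3072/1277 D=5176320/3193777 E=2 G=5176320/3193777 H=1024/335] → run D
t=12: vr[A=2048/655 B=3072/1277 D=6483968/3193777 E=2 G=5176320/3193777 H=1024/335] → run G
t=13: vr[A=2048/655 B=3072/1277 D=6483968/3193777 E=2 G=6483968/3193777 H=1024/335] → run E
t=14: vr[A=2048/655 B=3072/1277 D=6483968/3193777 E=3 G=6483968/3193777 H=1024/335] → run D
t=15: vr[A=2048/655 B=3072/1277 D=7791616/3193777 E=3 G=6483968/3193777 H=1024/335] → run G
t=16: vr[A=2048/655 B=3072/1277 D=7791616/3193777 E=3 G=7791616/3193777 H=1024/335] → run B
t=17: vr[A=2048/655 B=4096/1277 D=7791616/3193777 E=3 G=7791616/3193777 H=1024/335] → run D
t=18: vr[A=2048/655 B=4096/1277 D=9099264/3193777 E=3 G=7791616/3193777 H=1024/335] → run G
t=19: vr[A=2048/655 B=4096/1277 D=9099264/3193777 E=3 G=9099264/3193777 H=1024/335] → run D
t=20: vr[A=2048/655 B=4096/1277 D=10406912/3193777 E=3 G=9099264/3193777 H=1024/335] → run G
t=21: vr[A=2048/655 B=4096/1277 D=10406912/3193777 E=3 G=10406912/3193777 H=1024/335] → run E
t=22: vr[A=2048/655 B=4096/1277 D=10406912/3193777 E=4 G=10406912/3193777 H=1024/335] → run H
t=23: vr[A=2048/655 B=4096/1277 D=10406912/3193777 E=4 G=10406912/3193777 H=2048/335] → run A
t=24: vr[A=3072/655 B=4096/1277 D=10406912/3193777 E=4 G=10406912/3193777 H=2048/335] → run B
t=25: vr[A=3072/655 B=5120/1277 D=10406912/3193777 E=4 G=10406912/3193777 H=2048/335] → run D
t=26: vr[A=3072/655 B=5120/1277 E=4 G=10406912/3193777 H=2048/335] → run G
t=27: vr[A=3072/655 B=5120/1277 E=4 G=11714560/3193777 H=2048/335] → run G
t=28: vr[A=3072/655 B=5120/1277 E=4 G=13022208/3193777 H=2048/335] → run E
t=29: vr[A=3072/655 B=5120/1277 E=5 G=13022208/3193777 H=2048/335] → run B
t=30: vr[A=3072/655 E=5 G=13022208/3193777 H=2048/335] → run G
t=31: vr[A=3072/655 E=5 H=2048/335] → run A
t=32: vr[A=4096/655 E=5 H=2048/335] → run E
t=33: vr[A=4096/655 E=6 H=2048/335] → run E
t=34: vr[A=4096/655 E=7 H=2048/335] → run H
t=35: vr[A=4096/655 E=7 H=3072/335] → run A
t=36: vr[A=1024/131 E=7 H=3072/335] → run E
t=37: vr[A=1024/131 H=3072/335] → run A
t=38: vr[H=3072/335] → run H
t=39: (idle)
t=40: (idle)
t=41: (idle)
t=42: (idle)
t=43: (idle)
t=44: (idle)
t=45: (idle)

context switches = 37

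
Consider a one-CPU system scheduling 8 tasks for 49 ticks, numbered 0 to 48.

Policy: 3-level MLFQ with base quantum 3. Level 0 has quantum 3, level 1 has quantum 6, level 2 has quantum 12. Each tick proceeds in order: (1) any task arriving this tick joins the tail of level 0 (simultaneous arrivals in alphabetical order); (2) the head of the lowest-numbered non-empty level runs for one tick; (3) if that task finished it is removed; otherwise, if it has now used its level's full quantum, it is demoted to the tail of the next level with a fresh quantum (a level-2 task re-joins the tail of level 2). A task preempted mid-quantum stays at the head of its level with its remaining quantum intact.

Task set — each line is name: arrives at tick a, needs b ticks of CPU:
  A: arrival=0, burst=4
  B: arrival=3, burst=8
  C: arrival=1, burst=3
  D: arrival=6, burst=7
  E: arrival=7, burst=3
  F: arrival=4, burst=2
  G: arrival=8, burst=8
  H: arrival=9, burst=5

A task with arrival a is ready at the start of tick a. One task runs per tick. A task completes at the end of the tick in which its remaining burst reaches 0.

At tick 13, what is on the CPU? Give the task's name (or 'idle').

running at tick 13 = D

t=0: L0/L1/L2 = A/-/- → run A
t=1: L0/L1/L2 = AC/-/- → run A
t=2: L0/L1/L2 = AC/-/- → run A
t=3: L0/L1/L2 = CB/A/- → run C
t=4: L0/L1/L2 = CBF/A/- → run C
t=5: L0/L1/L2 = CBF/A/- → run C
t=6: L0/L1/L2 = BFD/A/- → run B
t=7: L0/L1/L2 = BFDE/A/- → run B
t=8: L0/L1/L2 = BFDEG/A/- → run B
t=9: L0/L1/L2 = FDEGH/AB/- → run F
t=10: L0/L1/L2 = FDEGH/AB/- → run F
t=11: L0/L1/L2 = DEGH/AB/- → run D
t=12: L0/L1/L2 = DEGH/AB/- → run D
t=13: L0/L1/L2 = DEGH/AB/- → run D
t=14: L0/L1/L2 = EGH/ABD/- → run E
t=15: L0/L1/L2 = EGH/ABD/- → run E
t=16: L0/L1/L2 = EGH/ABD/- → run E
t=17: L0/L1/L2 = GH/ABD/- → run G
t=18: L0/L1/L2 = GH/ABD/- → run G
t=19: L0/L1/L2 = GH/ABD/- → run G
t=20: L0/L1/L2 = H/ABDG/- → run H
t=21: L0/L1/L2 = H/ABDG/- → run H
t=22: L0/L1/L2 = H/ABDG/- → run H
t=23: L0/L1/L2 = -/ABDGH/- → run A
t=24: L0/L1/L2 = -/BDGH/- → run B
t=25: L0/L1/L2 = -/BDGH/- → run B
t=26: L0/L1/L2 = -/BDGH/- → run B
t=27: L0/L1/L2 = -/BDGH/- → run B
t=28: L0/L1/L2 = -/BDGH/- → run B
t=29: L0/L1/L2 = -/DGH/- → run D
t=30: L0/L1/L2 = -/DGH/- → run D
t=31: L0/L1/L2 = -/DGH/- → run D
t=32: L0/L1/L2 = -/DGH/- → run D
t=33: L0/L1/L2 = -/GH/- → run G
t=34: L0/L1/L2 = -/GH/- → run G
t=35: L0/L1/L2 = -/GH/- → run G
t=36: L0/L1/L2 = -/GH/- → run G
t=37: L0/L1/L2 = -/GH/- → run G
t=38: L0/L1/L2 = -/H/- → run H
t=39: L0/L1/L2 = -/H/- → run H
t=40: (idle)
t=41: (idle)
t=42: (idle)
t=43: (idle)
t=44: (idle)
t=45: (idle)
t=46: (idle)
t=47: (idle)
t=48: (idle)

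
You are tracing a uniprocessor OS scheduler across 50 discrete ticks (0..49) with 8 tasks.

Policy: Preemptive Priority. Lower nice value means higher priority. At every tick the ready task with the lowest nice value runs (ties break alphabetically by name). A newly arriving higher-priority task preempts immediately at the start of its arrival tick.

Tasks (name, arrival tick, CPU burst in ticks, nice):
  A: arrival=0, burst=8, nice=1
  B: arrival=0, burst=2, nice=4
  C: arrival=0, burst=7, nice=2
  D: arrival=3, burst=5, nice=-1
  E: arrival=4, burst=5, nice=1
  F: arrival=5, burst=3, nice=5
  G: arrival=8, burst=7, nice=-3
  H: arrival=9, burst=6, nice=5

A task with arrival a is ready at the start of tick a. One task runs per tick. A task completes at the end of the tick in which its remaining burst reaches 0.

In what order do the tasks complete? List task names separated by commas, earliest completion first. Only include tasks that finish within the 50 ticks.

t=0: ready={A,B,C} → run A
t=1: ready={A,B,C} → run A
t=2: ready={A,B,C} → run A
t=3: ready={A,B,C,D} → run D
t=4: ready={A,B,C,D,E} → run D
t=5: ready={A,B,C,D,E,F} → run D
t=6: ready={A,B,C,D,E,F} → run D
t=7: ready={A,B,C,D,E,F} → run D
t=8: ready={A,B,C,E,F,G} → run G
t=9: ready={A,B,C,E,F,G,H} → run G
t=10: ready={A,B,C,E,F,G,H} → run G
t=11: ready={A,B,C,E,F,G,H} → run G
t=12: ready={A,B,C,E,F,G,H} → run G
t=13: ready={A,B,C,E,F,G,H} → run G
t=14: ready={A,B,C,E,F,G,H} → run G
t=15: ready={A,B,C,E,F,H} → run A
t=16: ready={A,B,C,E,F,H} → run A
t=17: ready={A,B,C,E,F,H} → run A
t=18: ready={A,B,C,E,F,H} → run A
t=19: ready={A,B,C,E,F,H} → run A
t=20: ready={B,C,E,F,H} → run E
t=21: ready={B,C,E,F,H} → run E
t=22: ready={B,C,E,F,H} → run E
t=23: ready={B,C,E,F,H} → run E
t=24: ready={B,C,E,F,H} → run E
t=25: ready={B,C,F,H} → run C
t=26: ready={B,C,F,H} → run C
t=27: ready={B,C,F,H} → run C
t=28: ready={B,C,F,H} → run C
t=29: ready={B,C,F,H} → run C
t=30: ready={B,C,F,H} → run C
t=31: ready={B,C,F,H} → run C
t=32: ready={B,F,H} → run B
t=33: ready={B,F,H} → run B
t=34: ready={F,H} → run F
t=35: ready={F,H} → run F
t=36: ready={F,H} → run F
t=37: ready={H} → run H
t=38: ready={H} → run H
t=39: ready={H} → run H
t=40: ready={H} → run H
t=41: ready={H} → run H
t=42: ready={H} → run H
t=43: (idle)
t=44: (idle)
t=45: (idle)
t=46: (idle)
t=47: (idle)
t=48: (idle)
t=49: (idle)

completion order = D, G, A, E, C, B, F, H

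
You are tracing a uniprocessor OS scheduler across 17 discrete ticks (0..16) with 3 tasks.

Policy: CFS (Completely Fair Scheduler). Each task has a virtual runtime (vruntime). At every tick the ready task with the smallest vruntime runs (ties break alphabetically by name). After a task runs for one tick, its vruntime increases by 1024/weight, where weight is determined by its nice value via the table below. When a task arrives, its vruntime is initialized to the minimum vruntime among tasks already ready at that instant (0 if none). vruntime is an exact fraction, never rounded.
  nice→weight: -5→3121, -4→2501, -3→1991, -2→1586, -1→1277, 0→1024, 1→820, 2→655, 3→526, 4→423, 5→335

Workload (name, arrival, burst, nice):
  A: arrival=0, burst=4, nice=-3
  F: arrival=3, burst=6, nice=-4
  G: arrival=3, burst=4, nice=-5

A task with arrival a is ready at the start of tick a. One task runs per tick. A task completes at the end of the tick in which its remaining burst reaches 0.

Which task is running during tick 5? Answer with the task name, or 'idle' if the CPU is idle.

running at tick 5 = G

t=0: vr[A=0] → run A
t=1: vr[A=1024/1991] → run A
t=2: vr[A=2048/1991] → run A
t=3: vr[A=3072/1991 F=3072/1991 G=3072/1991] → run A
t=4: vr[F=3072/1991 G=3072/1991] → run F
t=5: vr[F=9721856/4979491 G=3072/1991] → run G
t=6: vr[F=9721856/4979491 G=11626496/6213911] → run G
t=7: vr[F=9721856/4979491 G=13665280/6213911] → run F
t=8: vr[F=11760640/4979491 G=13665280/6213911] → run G
t=9: vr[F=11760640/4979491 G=15704064/6213911] → run F
t=10: vr[F=13799424/4979491 G=15704064/6213911] → run G
t=11: vr[F=13799424/4979491] → run F
t=12: vr[F=15838208/4979491] → run F
t=13: vr[F=17876992/4979491] → run F
t=14: (idle)
t=15: (idle)
t=16: (idle)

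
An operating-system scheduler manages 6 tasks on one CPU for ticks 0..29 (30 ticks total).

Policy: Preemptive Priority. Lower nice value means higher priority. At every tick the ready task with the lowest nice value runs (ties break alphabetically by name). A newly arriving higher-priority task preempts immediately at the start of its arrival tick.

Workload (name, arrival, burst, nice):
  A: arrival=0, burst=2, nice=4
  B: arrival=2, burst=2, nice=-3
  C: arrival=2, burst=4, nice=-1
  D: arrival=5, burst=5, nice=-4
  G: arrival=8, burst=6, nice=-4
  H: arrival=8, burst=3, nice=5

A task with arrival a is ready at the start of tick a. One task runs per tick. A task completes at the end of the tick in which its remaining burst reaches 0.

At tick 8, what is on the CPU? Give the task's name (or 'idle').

running at tick 8 = D

t=0: ready={A} → run A
t=1: ready={A} → run A
t=2: ready={B,C} → run B
t=3: ready={B,C} → run B
t=4: ready={C} → run C
t=5: ready={C,D} → run D
t=6: ready={C,D} → run D
t=7: ready={C,D} → run D
t=8: ready={C,D,G,H} → run D
t=9: ready={C,D,G,H} → run D
t=10: ready={C,G,H} → run G
t=11: ready={C,G,H} → run G
t=12: ready={C,G,H} → run G
t=13: ready={C,G,H} → run G
t=14: ready={C,G,H} → run G
t=15: ready={C,G,H} → run G
t=16: ready={C,H} → run C
t=17: ready={C,H} → run C
t=18: ready={C,H} → run C
t=19: ready={H} → run H
t=20: ready={H} → run H
t=21: ready={H} → run H
t=22: (idle)
t=23: (idle)
t=24: (idle)
t=25: (idle)
t=26: (idle)
t=27: (idle)
t=28: (idle)
t=29: (idle)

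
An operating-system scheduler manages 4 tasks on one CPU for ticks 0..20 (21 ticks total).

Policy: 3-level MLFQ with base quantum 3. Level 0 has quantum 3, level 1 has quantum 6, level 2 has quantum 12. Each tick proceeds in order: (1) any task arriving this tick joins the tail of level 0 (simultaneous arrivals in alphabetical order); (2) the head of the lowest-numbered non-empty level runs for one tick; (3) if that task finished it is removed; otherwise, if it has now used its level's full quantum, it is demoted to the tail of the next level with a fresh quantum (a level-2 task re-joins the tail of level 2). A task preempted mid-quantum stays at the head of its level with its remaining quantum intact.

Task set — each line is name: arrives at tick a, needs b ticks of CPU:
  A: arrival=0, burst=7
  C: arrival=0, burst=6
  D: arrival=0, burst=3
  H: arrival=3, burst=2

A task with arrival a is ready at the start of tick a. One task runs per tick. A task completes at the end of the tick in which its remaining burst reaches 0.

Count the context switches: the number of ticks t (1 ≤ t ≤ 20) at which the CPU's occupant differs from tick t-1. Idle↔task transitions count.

context switches = 6

t=0: L0/L1/L2 = ACD/-/- → run A
t=1: L0/L1/L2 = ACD/-/- → run A
t=2: L0/L1/L2 = ACD/-/- → run A
t=3: L0/L1/L2 = CDH/A/- → run C
t=4: L0/L1/L2 = CDH/A/- → run C
t=5: L0/L1/L2 = CDH/A/- → run C
t=6: L0/L1/L2 = DH/AC/- → run D
t=7: L0/L1/L2 = DH/AC/- → run D
t=8: L0/L1/L2 = DH/AC/- → run D
t=9: L0/L1/L2 = H/AC/- → run H
t=10: L0/L1/L2 = H/AC/- → run H
t=11: L0/L1/L2 = -/AC/- → run A
t=12: L0/L1/L2 = -/AC/- → run A
t=13: L0/L1/L2 = -/AC/- → run A
t=14: L0/L1/L2 = -/AC/- → run A
t=15: L0/L1/L2 = -/C/- → run C
t=16: L0/L1/L2 = -/C/- → run C
t=17: L0/L1/L2 = -/C/- → run C
t=18: (idle)
t=19: (idle)
t=20: (idle)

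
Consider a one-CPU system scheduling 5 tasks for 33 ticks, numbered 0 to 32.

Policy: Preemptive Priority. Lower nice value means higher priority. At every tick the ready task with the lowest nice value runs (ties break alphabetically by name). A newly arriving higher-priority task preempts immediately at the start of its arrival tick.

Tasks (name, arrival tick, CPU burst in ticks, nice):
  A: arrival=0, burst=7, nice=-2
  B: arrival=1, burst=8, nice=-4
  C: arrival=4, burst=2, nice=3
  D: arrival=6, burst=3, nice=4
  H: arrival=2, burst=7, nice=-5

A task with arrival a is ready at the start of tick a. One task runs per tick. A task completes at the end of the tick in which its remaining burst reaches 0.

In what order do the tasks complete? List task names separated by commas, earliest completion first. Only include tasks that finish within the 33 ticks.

completion order = H, B, A, C, D

t=0: ready={A} → run A
t=1: ready={A,B} → run B
t=2: ready={A,B,H} → run H
t=3: ready={A,B,H} → run H
t=4: ready={A,B,C,H} → run H
t=5: ready={A,B,C,H} → run H
t=6: ready={A,B,C,D,H} → run H
t=7: ready={A,B,C,D,H} → run H
t=8: ready={A,B,C,D,H} → run H
t=9: ready={A,B,C,D} → run B
t=10: ready={A,B,C,D} → run B
t=11: ready={A,B,C,D} → run B
t=12: ready={A,B,C,D} → run B
t=13: ready={A,B,C,D} → run B
t=14: ready={A,B,C,D} → run B
t=15: ready={A,B,C,D} → run B
t=16: ready={A,C,D} → run A
t=17: ready={A,C,D} → run A
t=18: ready={A,C,D} → run A
t=19: ready={A,C,D} → run A
t=20: ready={A,C,D} → run A
t=21: ready={A,C,D} → run A
t=22: ready={C,D} → run C
t=23: ready={C,D} → run C
t=24: ready={D} → run D
t=25: ready={D} → run D
t=26: ready={D} → run D
t=27: (idle)
t=28: (idle)
t=29: (idle)
t=30: (idle)
t=31: (idle)
t=32: (idle)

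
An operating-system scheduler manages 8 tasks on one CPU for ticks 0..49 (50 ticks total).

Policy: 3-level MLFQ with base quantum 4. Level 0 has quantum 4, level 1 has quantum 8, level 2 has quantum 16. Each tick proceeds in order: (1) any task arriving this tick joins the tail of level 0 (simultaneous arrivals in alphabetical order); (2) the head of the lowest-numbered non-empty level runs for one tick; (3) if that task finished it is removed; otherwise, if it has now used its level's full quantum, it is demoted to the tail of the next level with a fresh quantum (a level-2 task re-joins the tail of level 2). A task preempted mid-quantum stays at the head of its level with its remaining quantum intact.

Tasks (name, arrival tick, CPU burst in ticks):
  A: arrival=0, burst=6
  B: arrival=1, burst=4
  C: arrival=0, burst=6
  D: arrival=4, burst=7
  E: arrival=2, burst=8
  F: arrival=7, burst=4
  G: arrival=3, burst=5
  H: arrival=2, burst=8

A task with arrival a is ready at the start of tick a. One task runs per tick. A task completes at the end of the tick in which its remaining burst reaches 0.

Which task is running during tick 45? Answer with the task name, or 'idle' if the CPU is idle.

running at tick 45 = D

t=0: L0/L1/L2 = AC/-/- → run A
t=1: L0/L1/L2 = ACB/-/- → run A
t=2: L0/L1/L2 = ACBEH/-/- → run A
t=3: L0/L1/L2 = ACBEHG/-/- → run A
t=4: L0/L1/L2 = CBEHGD/A/- → run C
t=5: L0/L1/L2 = CBEHGD/A/- → run C
t=6: L0/L1/L2 = CBEHGD/A/- → run C
t=7: L0/L1/L2 = CBEHGDF/A/- → run C
t=8: L0/L1/L2 = BEHGDF/AC/- → run B
t=9: L0/L1/L2 = BEHGDF/AC/- → run B
t=10: L0/L1/L2 = BEHGDF/AC/- → run B
t=11: L0/L1/L2 = BEHGDF/AC/- → run B
t=12: L0/L1/L2 = EHGDF/AC/- → run E
t=13: L0/L1/L2 = EHGDF/AC/- → run E
t=14: L0/L1/L2 = EHGDF/AC/- → run E
t=15: L0/L1/L2 = EHGDF/AC/- → run E
t=16: L0/L1/L2 = HGDF/ACE/- → run H
t=17: L0/L1/L2 = HGDF/ACE/- → run H
t=18: L0/L1/L2 = HGDF/ACE/- → run H
t=19: L0/L1/L2 = HGDF/ACE/- → run H
t=20: L0/L1/L2 = GDF/ACEH/- → run G
t=21: L0/L1/L2 = GDF/ACEH/- → run G
t=22: L0/L1/L2 = GDF/ACEH/- → run G
t=23: L0/L1/L2 = GDF/ACEH/- → run G
t=24: L0/L1/L2 = DF/ACEHG/- → run D
t=25: L0/L1/L2 = DF/ACEHG/- → run D
t=26: L0/L1/L2 = DF/ACEHG/- → run D
t=27: L0/L1/L2 = DF/ACEHG/- → run D
t=28: L0/L1/L2 = F/ACEHGD/- → run F
t=29: L0/L1/L2 = F/ACEHGD/- → run F
t=30: L0/L1/L2 = F/ACEHGD/- → run F
t=31: L0/L1/L2 = F/ACEHGD/- → run F
t=32: L0/L1/L2 = -/ACEHGD/- → run A
t=33: L0/L1/L2 = -/ACEHGD/- → run A
t=34: L0/L1/L2 = -/CEHGD/- → run C
t=35: L0/L1/L2 = -/CEHGD/- → run C
t=36: L0/L1/L2 = -/EHGD/- → run E
t=37: L0/L1/L2 = -/EHGD/- → run E
t=38: L0/L1/L2 = -/EHGD/- → run E
t=39: L0/L1/L2 = -/EHGD/- → run E
t=40: L0/L1/L2 = -/HGD/- → run H
t=41: L0/L1/L2 = -/HGD/- → run H
t=42: L0/L1/L2 = -/HGD/- → run H
t=43: L0/L1/L2 = -/HGD/- → run H
t=44: L0/L1/L2 = -/GD/- → run G
t=45: L0/L1/L2 = -/D/- → run D
t=46: L0/L1/L2 = -/D/- → run D
t=47: L0/L1/L2 = -/D/- → run D
t=48: (idle)
t=49: (idle)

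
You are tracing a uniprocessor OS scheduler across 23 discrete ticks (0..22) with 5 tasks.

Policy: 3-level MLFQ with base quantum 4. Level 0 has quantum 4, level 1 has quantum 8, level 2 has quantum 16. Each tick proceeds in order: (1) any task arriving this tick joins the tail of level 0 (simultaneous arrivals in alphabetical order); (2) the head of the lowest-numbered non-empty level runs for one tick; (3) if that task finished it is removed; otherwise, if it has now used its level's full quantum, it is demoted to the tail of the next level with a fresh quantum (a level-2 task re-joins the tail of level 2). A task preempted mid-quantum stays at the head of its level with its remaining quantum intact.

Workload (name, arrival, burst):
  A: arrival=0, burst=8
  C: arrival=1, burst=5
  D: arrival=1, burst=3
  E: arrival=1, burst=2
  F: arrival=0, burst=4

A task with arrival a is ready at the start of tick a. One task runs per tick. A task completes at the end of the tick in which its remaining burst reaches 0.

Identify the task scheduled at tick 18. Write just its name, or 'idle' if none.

t=0: L0/L1/L2 = AF/-/- → run A
t=1: L0/L1/L2 = AFCDE/-/- → run A
t=2: L0/L1/L2 = AFCDE/-/- → run A
t=3: L0/L1/L2 = AFCDE/-/- → run A
t=4: L0/L1/L2 = FCDE/A/- → run F
t=5: L0/L1/L2 = FCDE/A/- → run F
t=6: L0/L1/L2 = FCDE/A/- → run F
t=7: L0/L1/L2 = FCDE/A/- → run F
t=8: L0/L1/L2 = CDE/A/- → run C
t=9: L0/L1/L2 = CDE/A/- → run C
t=10: L0/L1/L2 = CDE/A/- → run C
t=11: L0/L1/L2 = CDE/A/- → run C
t=12: L0/L1/L2 = DE/AC/- → run D
t=13: L0/L1/L2 = DE/AC/- → run D
t=14: L0/L1/L2 = DE/AC/- → run D
t=15: L0/L1/L2 = E/AC/- → run E
t=16: L0/L1/L2 = E/AC/- → run E
t=17: L0/L1/L2 = -/AC/- → run A
t=18: L0/L1/L2 = -/AC/- → run A
t=19: L0/L1/L2 = -/AC/- → run A
t=20: L0/L1/L2 = -/AC/- → run A
t=21: L0/L1/L2 = -/C/- → run C
t=22: (idle)

running at tick 18 = A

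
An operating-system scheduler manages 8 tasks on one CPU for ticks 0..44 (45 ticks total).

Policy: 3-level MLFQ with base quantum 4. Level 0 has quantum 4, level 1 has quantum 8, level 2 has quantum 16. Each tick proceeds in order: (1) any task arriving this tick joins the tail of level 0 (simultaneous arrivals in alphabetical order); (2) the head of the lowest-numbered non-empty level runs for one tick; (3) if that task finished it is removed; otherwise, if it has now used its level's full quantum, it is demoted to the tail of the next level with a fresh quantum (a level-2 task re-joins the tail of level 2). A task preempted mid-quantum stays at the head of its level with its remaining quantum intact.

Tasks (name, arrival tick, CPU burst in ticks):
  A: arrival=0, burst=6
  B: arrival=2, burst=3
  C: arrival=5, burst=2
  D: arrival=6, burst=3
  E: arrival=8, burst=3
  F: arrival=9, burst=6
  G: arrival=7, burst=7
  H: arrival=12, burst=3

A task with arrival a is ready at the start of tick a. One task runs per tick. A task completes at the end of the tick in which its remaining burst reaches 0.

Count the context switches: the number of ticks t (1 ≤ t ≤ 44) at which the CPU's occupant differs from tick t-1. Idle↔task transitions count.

context switches = 11

t=0: L0/L1/L2 = A/-/- → run A
t=1: L0/L1/L2 = A/-/- → run A
t=2: L0/L1/L2 = AB/-/- → run A
t=3: L0/L1/L2 = AB/-/- → run A
t=4: L0/L1/L2 = B/A/- → run B
t=5: L0/L1/L2 = BC/A/- → run B
t=6: L0/L1/L2 = BCD/A/- → run B
t=7: L0/L1/L2 = CDG/A/- → run C
t=8: L0/L1/L2 = CDGE/A/- → run C
t=9: L0/L1/L2 = DGEF/A/- → run D
t=10: L0/L1/L2 = DGEF/A/- → run D
t=11: L0/L1/L2 = DGEF/A/- → run D
t=12: L0/L1/L2 = GEFH/A/- → run G
t=13: L0/L1/L2 = GEFH/A/- → run G
t=14: L0/L1/L2 = GEFH/A/- → run G
t=15: L0/L1/L2 = GEFH/A/- → run G
t=16: L0/L1/L2 = EFH/AG/- → run E
t=17: L0/L1/L2 = EFH/AG/- → run E
t=18: L0/L1/L2 = EFH/AG/- → run E
t=19: L0/L1/L2 = FH/AG/- → run F
t=20: L0/L1/L2 = FH/AG/- → run F
t=21: L0/L1/L2 = FH/AG/- → run F
t=22: L0/L1/L2 = FH/AG/- → run F
t=23: L0/L1/L2 = H/AGF/- → run H
t=24: L0/L1/L2 = H/AGF/- → run H
t=25: L0/L1/L2 = H/AGF/- → run H
t=26: L0/L1/L2 = -/AGF/- → run A
t=27: L0/L1/L2 = -/AGF/- → run A
t=28: L0/L1/L2 = -/GF/- → run G
t=29: L0/L1/L2 = -/GF/- → run G
t=30: L0/L1/L2 = -/GF/- → run G
t=31: L0/L1/L2 = -/F/- → run F
t=32: L0/L1/L2 = -/F/- → run F
t=33: (idle)
t=34: (idle)
t=35: (idle)
t=36: (idle)
t=37: (idle)
t=38: (idle)
t=39: (idle)
t=40: (idle)
t=41: (idle)
t=42: (idle)
t=43: (idle)
t=44: (idle)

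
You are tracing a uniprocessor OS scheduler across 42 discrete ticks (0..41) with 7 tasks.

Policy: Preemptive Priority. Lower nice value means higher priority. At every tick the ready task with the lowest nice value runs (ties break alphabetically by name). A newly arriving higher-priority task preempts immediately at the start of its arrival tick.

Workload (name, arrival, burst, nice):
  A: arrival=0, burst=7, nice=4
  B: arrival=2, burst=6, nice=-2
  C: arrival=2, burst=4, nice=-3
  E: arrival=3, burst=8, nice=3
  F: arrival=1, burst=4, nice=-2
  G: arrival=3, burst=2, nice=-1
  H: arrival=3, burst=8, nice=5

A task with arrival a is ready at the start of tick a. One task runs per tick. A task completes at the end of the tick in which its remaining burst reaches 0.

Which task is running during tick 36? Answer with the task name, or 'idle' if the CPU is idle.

running at tick 36 = H

t=0: ready={A} → run A
t=1: ready={A,F} → run F
t=2: ready={A,B,C,F} → run C
t=3: ready={A,B,C,E,F,G,H} → run C
t=4: ready={A,B,C,E,F,G,H} → run C
t=5: ready={A,B,C,E,F,G,H} → run C
t=6: ready={A,B,E,F,G,H} → run B
t=7: ready={A,B,E,F,G,H} → run B
t=8: ready={A,B,E,F,G,H} → run B
t=9: ready={A,B,E,F,G,H} → run B
t=10: ready={A,B,E,F,G,H} → run B
t=11: ready={A,B,E,F,G,H} → run B
t=12: ready={A,E,F,G,H} → run F
t=13: ready={A,E,F,G,H} → run F
t=14: ready={A,E,F,G,H} → run F
t=15: ready={A,E,G,H} → run G
t=16: ready={A,E,G,H} → run G
t=17: ready={A,E,H} → run E
t=18: ready={A,E,H} → run E
t=19: ready={A,E,H} → run E
t=20: ready={A,E,H} → run E
t=21: ready={A,E,H} → run E
t=22: ready={A,E,H} → run E
t=23: ready={A,E,H} → run E
t=24: ready={A,E,H} → run E
t=25: ready={A,H} → run A
t=26: ready={A,H} → run A
t=27: ready={A,H} → run A
t=28: ready={A,H} → run A
t=29: ready={A,H} → run A
t=30: ready={A,H} → run A
t=31: ready={H} → run H
t=32: ready={H} → run H
t=33: ready={H} → run H
t=34: ready={H} → run H
t=35: ready={H} → run H
t=36: ready={H} → run H
t=37: ready={H} → run H
t=38: ready={H} → run H
t=39: (idle)
t=40: (idle)
t=41: (idle)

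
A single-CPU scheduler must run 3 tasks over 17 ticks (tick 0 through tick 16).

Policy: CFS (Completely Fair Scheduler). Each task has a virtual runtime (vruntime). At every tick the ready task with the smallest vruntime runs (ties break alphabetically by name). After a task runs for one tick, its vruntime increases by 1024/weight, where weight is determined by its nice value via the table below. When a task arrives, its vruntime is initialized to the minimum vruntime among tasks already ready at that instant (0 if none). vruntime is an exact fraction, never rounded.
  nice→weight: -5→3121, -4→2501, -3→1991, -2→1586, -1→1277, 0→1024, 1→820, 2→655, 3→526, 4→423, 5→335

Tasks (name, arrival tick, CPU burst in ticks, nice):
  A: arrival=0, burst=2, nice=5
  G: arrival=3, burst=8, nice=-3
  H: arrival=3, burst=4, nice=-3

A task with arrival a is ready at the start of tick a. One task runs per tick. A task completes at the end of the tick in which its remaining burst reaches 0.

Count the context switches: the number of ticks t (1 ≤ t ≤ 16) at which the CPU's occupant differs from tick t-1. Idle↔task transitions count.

t=0: vr[A=0] → run A
t=1: vr[A=1024/335] → run A
t=2: (idle)
t=3: vr[G=0 H=0] → run G
t=4: vr[G=1024/1991 H=0] → run H
t=5: vr[G=1024/1991 H=1024/1991] → run G
t=6: vr[G=2048/1991 H=1024/1991] → run H
t=7: vr[G=2048/1991 H=2048/1991] → run G
t=8: vr[G=3072/1991 H=2048/1991] → run H
t=9: vr[G=3072/1991 H=3072/1991] → run G
t=10: vr[G=4096/1991 H=3072/1991] → run H
t=11: vr[G=4096/1991] → run G
t=12: vr[G=5120/1991] → run G
t=13: vr[G=6144/1991] → run G
t=14: vr[G=7168/1991] → run G
t=15: (idle)
t=16: (idle)

context switches = 11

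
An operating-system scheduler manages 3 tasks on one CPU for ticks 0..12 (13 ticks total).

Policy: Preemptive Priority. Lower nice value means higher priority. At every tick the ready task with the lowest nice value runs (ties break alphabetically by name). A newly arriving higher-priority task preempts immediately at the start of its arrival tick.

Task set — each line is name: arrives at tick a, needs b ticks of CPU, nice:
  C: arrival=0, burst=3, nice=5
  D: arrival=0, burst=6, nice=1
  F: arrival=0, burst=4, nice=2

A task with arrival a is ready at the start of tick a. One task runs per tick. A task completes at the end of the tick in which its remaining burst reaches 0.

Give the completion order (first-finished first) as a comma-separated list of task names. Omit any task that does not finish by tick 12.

t=0: ready={C,D,F} → run D
t=1: ready={C,D,F} → run D
t=2: ready={C,D,F} → run D
t=3: ready={C,D,F} → run D
t=4: ready={C,D,F} → run D
t=5: ready={C,D,F} → run D
t=6: ready={C,F} → run F
t=7: ready={C,F} → run F
t=8: ready={C,F} → run F
t=9: ready={C,F} → run F
t=10: ready={C} → run C
t=11: ready={C} → run C
t=12: ready={C} → run C

completion order = D, F, C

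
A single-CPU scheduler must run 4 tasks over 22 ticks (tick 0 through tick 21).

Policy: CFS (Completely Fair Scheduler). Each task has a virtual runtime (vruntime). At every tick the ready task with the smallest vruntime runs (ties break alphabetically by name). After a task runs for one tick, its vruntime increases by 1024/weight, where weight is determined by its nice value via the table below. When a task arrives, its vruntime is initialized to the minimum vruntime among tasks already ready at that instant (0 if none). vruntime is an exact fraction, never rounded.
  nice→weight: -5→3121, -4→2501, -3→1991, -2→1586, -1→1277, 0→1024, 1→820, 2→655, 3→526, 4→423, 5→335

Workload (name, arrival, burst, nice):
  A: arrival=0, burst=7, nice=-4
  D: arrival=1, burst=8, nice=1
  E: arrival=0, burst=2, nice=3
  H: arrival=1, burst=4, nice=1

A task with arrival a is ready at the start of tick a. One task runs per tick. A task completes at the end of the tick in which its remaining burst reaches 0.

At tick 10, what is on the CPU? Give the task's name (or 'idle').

running at tick 10 = E

t=0: vr[A=0 E=0] → run A
t=1: vr[A=1024/2501 D=0 E=0 H=0] → run D
t=2: vr[A=1024/2501 D=256/205 E=0 H=0] → run E
t=3: vr[A=1024/2501 D=256/205 E=512/263 H=0] → run H
t=4: vr[A=1024/2501 D=256/205 E=512/263 H=256/205] → run A
t=5: vr[A=2048/2501 D=256/205 E=512/263 H=256/205] → run A
t=6: vr[A=3072/2501 D=256/205 E=512/263 H=256/205] → run A
t=7: vr[A=4096/2501 D=256/205 E=512/263 H=256/205] → run D
t=8: vr[A=4096/2501 D=512/205 E=512/263 H=256/205] → run H
t=9: vr[A=4096/2501 D=512/205 E=512/263 H=512/205] → run A
t=10: vr[A=5120/2501 D=512/205 E=512/263 H=512/205] → run E
t=11: vr[A=5120/2501 D=512/205 H=512/205] → run A
t=12: vr[A=6144/2501 D=512/205 H=512/205] → run A
t=13: vr[D=512/205 H=512/205] → run D
t=14: vr[D=768/205 H=512/205] → run H
t=15: vr[D=768/205 H=768/205] → run D
t=16: vr[D=1024/205 H=768/205] → run H
t=17: vr[D=1024/205] → run D
t=18: vr[D=256/41] → run D
t=19: vr[D=1536/205] → run D
t=20: vr[D=1792/205] → run D
t=21: (idle)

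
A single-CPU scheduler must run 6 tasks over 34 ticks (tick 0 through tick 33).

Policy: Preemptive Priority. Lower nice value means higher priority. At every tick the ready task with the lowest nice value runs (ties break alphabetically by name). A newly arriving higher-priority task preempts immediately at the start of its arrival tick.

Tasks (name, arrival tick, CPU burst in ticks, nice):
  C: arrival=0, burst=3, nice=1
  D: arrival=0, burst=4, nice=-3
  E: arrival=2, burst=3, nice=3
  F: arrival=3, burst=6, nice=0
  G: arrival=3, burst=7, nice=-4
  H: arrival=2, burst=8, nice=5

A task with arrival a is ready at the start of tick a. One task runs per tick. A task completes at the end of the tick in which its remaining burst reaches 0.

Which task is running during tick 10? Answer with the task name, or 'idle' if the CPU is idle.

running at tick 10 = D

t=0: ready={C,D} → run D
t=1: ready={C,D} → run D
t=2: ready={C,D,E,H} → run D
t=3: ready={C,D,E,F,G,H} → run G
t=4: ready={C,D,E,F,G,H} → run G
t=5: ready={C,D,E,F,G,H} → run G
t=6: ready={C,D,E,F,G,H} → run G
t=7: ready={C,D,E,F,G,H} → run G
t=8: ready={C,D,E,F,G,H} → run G
t=9: ready={C,D,E,F,G,H} → run G
t=10: ready={C,D,E,F,H} → run D
t=11: ready={C,E,F,H} → run F
t=12: ready={C,E,F,H} → run F
t=13: ready={C,E,F,H} → run F
t=14: ready={C,E,F,H} → run F
t=15: ready={C,E,F,H} → run F
t=16: ready={C,E,F,H} → run F
t=17: ready={C,E,H} → run C
t=18: ready={C,E,H} → run C
t=19: ready={C,E,H} → run C
t=20: ready={E,H} → run E
t=21: ready={E,H} → run E
t=22: ready={E,H} → run E
t=23: ready={H} → run H
t=24: ready={H} → run H
t=25: ready={H} → run H
t=26: ready={H} → run H
t=27: ready={H} → run H
t=28: ready={H} → run H
t=29: ready={H} → run H
t=30: ready={H} → run H
t=31: (idle)
t=32: (idle)
t=33: (idle)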